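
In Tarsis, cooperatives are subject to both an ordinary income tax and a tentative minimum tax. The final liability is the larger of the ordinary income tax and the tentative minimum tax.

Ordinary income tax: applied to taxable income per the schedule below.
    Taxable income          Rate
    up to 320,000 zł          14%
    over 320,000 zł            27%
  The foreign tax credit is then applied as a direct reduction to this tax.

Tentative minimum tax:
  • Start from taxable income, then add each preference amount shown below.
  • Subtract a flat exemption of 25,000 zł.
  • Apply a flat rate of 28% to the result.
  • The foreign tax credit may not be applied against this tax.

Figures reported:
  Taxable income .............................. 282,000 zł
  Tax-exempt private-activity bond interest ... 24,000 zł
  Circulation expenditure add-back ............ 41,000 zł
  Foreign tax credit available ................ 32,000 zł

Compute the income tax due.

90,160 zł

Ordinary income tax:
  282,000 zł × 14% = 39,480 zł
  Less foreign tax credit 32,000 zł → 7,480 zł

Tentative minimum tax:
  Adjusted income: 282,000 zł + 24,000 zł + 41,000 zł = 347,000 zł
  Less exemption 25,000 zł → base 322,000 zł
  322,000 zł × 28% = 90,160 zł

90,160 zł > 7,480 zł, so the tentative minimum tax is the binding amount.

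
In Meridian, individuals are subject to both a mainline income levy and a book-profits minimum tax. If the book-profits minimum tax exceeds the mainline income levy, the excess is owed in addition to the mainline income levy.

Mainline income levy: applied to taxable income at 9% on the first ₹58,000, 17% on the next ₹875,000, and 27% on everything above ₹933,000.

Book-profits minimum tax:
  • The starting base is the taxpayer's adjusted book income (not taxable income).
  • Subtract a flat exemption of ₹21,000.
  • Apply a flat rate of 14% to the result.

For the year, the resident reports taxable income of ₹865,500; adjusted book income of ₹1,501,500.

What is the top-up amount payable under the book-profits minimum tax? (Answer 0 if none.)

₹64,775

Book-profits minimum tax:
  Base (adjusted book income): ₹1,501,500
  Less exemption ₹21,000 → base ₹1,480,500
  ₹1,480,500 × 14% = ₹207,270

Mainline income levy:
  ₹58,000 × 9% = ₹5,220
  ₹807,500 × 17% = ₹137,275
  → ₹142,495

Excess of book-profits minimum tax over mainline income levy: ₹207,270 − ₹142,495 = ₹64,775.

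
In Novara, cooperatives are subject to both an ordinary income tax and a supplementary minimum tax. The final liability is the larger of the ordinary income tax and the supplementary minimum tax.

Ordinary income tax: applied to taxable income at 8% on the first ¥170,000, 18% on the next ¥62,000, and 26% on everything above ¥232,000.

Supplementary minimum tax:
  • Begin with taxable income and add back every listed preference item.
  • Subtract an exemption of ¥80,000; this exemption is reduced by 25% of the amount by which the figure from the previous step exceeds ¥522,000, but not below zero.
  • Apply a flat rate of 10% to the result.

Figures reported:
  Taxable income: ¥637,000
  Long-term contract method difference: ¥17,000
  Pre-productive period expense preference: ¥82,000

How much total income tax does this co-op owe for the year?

¥130,060

Supplementary minimum tax:
  Adjusted income: ¥637,000 + ¥17,000 + ¥82,000 = ¥736,000
  Exemption: ¥80,000 − 25% × (¥736,000 − ¥522,000) = ¥80,000 − ¥53,500 = ¥26,500
  Base: ¥736,000 − ¥26,500 = ¥709,500
  ¥709,500 × 10% = ¥70,950

Ordinary income tax:
  ¥170,000 × 8% = ¥13,600
  ¥62,000 × 18% = ¥11,160
  ¥405,000 × 26% = ¥105,300
  → ¥130,060

¥130,060 > ¥70,950, so the ordinary income tax governs.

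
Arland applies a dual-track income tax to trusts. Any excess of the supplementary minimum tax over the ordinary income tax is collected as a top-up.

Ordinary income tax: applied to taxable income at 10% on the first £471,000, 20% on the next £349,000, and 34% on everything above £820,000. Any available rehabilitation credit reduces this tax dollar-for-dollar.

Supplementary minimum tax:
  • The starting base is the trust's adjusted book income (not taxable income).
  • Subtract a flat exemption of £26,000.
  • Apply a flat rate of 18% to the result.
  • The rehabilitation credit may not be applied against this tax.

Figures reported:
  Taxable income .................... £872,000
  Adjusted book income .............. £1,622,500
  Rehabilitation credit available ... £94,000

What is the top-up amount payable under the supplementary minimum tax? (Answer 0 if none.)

£246,790

Ordinary income tax:
  £471,000 × 10% = £47,100
  £349,000 × 20% = £69,800
  £52,000 × 34% = £17,680
  → £134,580
  Less rehabilitation credit £94,000 → £40,580

Supplementary minimum tax:
  Base (adjusted book income): £1,622,500
  Less exemption £26,000 → base £1,596,500
  £1,596,500 × 18% = £287,370

Excess of supplementary minimum tax over ordinary income tax: £287,370 − £40,580 = £246,790.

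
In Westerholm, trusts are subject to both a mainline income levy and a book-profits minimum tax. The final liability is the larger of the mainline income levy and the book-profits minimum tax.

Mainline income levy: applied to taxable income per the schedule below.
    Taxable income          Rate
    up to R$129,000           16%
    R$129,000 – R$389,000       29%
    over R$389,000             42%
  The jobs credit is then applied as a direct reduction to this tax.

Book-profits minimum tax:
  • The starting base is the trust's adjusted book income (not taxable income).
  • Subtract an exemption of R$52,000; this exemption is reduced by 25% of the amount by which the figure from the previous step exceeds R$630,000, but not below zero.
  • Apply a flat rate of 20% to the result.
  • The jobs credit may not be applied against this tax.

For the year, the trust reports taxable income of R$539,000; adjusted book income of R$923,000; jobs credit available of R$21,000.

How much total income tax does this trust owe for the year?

Book-profits minimum tax:
  Base (adjusted book income): R$923,000
  Exemption: 25% × (R$923,000 − R$630,000) = R$73,250 ≥ R$52,000, so the exemption is fully phased out
  Base: R$923,000 − R$0 = R$923,000
  R$923,000 × 20% = R$184,600

Mainline income levy:
  R$129,000 × 16% = R$20,640
  R$260,000 × 29% = R$75,400
  R$150,000 × 42% = R$63,000
  → R$159,040
  Less jobs credit R$21,000 → R$138,040

R$184,600 > R$138,040, so the book-profits minimum tax is the binding amount.

R$184,600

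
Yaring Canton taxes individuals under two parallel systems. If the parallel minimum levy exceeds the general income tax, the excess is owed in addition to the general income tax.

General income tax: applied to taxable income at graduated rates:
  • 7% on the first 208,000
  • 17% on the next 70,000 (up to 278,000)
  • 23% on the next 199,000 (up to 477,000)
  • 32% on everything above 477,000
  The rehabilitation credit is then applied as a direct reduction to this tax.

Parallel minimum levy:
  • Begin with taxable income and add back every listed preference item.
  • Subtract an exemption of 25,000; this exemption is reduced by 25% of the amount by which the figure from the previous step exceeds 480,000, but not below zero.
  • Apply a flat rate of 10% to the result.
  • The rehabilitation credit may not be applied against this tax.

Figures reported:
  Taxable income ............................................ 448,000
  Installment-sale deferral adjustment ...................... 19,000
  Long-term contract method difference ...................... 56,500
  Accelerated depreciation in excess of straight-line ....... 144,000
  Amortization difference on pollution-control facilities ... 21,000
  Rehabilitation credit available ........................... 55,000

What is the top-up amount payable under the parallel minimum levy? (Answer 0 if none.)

58,290

Parallel minimum levy:
  Adjusted income: 448,000 + 19,000 + 56,500 + 144,000 + 21,000 = 688,500
  Exemption: 25% × (688,500 − 480,000) = 52,125 ≥ 25,000, so the exemption is fully phased out
  Base: 688,500 − 0 = 688,500
  688,500 × 10% = 68,850

General income tax:
  208,000 × 7% = 14,560
  70,000 × 17% = 11,900
  170,000 × 23% = 39,100
  → 65,560
  Less rehabilitation credit 55,000 → 10,560

Excess of parallel minimum levy over general income tax: 68,850 − 10,560 = 58,290.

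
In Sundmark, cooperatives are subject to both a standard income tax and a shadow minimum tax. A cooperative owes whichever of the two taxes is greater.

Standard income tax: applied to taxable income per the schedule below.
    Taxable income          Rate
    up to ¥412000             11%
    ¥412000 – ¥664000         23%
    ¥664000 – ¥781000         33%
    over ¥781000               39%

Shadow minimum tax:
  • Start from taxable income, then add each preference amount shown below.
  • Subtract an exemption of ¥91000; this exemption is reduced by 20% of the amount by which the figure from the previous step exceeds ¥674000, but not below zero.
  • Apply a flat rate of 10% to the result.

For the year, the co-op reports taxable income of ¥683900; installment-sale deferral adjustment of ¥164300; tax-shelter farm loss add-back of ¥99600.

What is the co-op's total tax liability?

Shadow minimum tax:
  Adjusted income: ¥683900 + ¥164300 + ¥99600 = ¥947800
  Exemption: ¥91000 − 20% × (¥947800 − ¥674000) = ¥91000 − ¥54760 = ¥36240
  Base: ¥947800 − ¥36240 = ¥911560
  ¥911560 × 10% = ¥91156

Standard income tax:
  ¥412000 × 11% = ¥45320
  ¥252000 × 23% = ¥57960
  ¥19900 × 33% = ¥6567
  → ¥109847

¥109847 > ¥91156, so the standard income tax governs.

¥109847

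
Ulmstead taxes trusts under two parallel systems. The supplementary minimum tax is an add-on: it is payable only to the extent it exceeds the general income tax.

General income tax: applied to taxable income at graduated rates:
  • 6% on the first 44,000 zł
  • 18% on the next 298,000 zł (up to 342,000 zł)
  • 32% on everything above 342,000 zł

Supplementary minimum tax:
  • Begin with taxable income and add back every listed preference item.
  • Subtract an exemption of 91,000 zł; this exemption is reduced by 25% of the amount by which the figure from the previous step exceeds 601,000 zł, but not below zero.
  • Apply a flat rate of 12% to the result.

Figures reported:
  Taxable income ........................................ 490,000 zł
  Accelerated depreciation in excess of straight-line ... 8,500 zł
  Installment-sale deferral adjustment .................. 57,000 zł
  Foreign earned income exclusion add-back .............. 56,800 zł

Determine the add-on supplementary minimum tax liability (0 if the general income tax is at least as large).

0 zł

Supplementary minimum tax:
  Adjusted income: 490,000 zł + 8,500 zł + 57,000 zł + 56,800 zł = 612,300 zł
  Exemption: 91,000 zł − 25% × (612,300 zł − 601,000 zł) = 91,000 zł − 2,825 zł = 88,175 zł
  Base: 612,300 zł − 88,175 zł = 524,125 zł
  524,125 zł × 12% = 62,895 zł

General income tax:
  44,000 zł × 6% = 2,640 zł
  298,000 zł × 18% = 53,640 zł
  148,000 zł × 32% = 47,360 zł
  → 103,640 zł

62,895 zł ≤ 103,640 zł, so no add-on is due.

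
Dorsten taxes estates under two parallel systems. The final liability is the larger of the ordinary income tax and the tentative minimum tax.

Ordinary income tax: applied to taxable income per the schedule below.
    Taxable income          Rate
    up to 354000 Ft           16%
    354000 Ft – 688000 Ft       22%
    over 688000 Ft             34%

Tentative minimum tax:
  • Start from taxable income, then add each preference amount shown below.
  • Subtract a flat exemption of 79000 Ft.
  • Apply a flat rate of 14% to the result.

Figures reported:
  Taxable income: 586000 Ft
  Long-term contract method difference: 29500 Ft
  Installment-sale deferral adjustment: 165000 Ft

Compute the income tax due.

107680 Ft

Tentative minimum tax:
  Adjusted income: 586000 Ft + 29500 Ft + 165000 Ft = 780500 Ft
  Less exemption 79000 Ft → base 701500 Ft
  701500 Ft × 14% = 98210 Ft

Ordinary income tax:
  354000 Ft × 16% = 56640 Ft
  232000 Ft × 22% = 51040 Ft
  → 107680 Ft

107680 Ft > 98210 Ft, so the ordinary income tax governs.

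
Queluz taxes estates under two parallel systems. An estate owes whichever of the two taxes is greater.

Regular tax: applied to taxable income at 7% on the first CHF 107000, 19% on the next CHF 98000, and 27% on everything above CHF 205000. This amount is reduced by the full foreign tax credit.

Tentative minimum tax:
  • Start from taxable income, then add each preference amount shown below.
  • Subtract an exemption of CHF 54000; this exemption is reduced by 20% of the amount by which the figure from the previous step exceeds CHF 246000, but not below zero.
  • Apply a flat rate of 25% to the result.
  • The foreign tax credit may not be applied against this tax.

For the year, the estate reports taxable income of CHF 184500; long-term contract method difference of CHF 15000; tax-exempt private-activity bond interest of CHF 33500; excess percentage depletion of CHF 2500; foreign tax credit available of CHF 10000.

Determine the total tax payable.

CHF 45375

Regular tax:
  CHF 107000 × 7% = CHF 7490
  CHF 77500 × 19% = CHF 14725
  → CHF 22215
  Less foreign tax credit CHF 10000 → CHF 12215

Tentative minimum tax:
  Adjusted income: CHF 184500 + CHF 15000 + CHF 33500 + CHF 2500 = CHF 235500
  Exemption: CHF 235500 ≤ CHF 246000, so full CHF 54000 applies
  Base: CHF 235500 − CHF 54000 = CHF 181500
  CHF 181500 × 25% = CHF 45375

CHF 45375 > CHF 12215, so the tentative minimum tax is the binding amount.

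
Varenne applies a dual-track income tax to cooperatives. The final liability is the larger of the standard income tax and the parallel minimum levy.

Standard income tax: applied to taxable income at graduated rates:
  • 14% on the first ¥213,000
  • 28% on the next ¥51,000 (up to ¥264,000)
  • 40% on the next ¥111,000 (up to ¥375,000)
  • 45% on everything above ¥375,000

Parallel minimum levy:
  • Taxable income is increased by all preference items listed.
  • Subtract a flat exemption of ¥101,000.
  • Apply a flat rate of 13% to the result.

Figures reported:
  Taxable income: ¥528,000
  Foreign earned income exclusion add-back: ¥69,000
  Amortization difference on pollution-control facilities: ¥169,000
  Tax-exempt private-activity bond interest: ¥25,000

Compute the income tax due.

¥157,350

Standard income tax:
  ¥213,000 × 14% = ¥29,820
  ¥51,000 × 28% = ¥14,280
  ¥111,000 × 40% = ¥44,400
  ¥153,000 × 45% = ¥68,850
  → ¥157,350

Parallel minimum levy:
  Adjusted income: ¥528,000 + ¥69,000 + ¥169,000 + ¥25,000 = ¥791,000
  Less exemption ¥101,000 → base ¥690,000
  ¥690,000 × 13% = ¥89,700

¥157,350 > ¥89,700, so the standard income tax governs.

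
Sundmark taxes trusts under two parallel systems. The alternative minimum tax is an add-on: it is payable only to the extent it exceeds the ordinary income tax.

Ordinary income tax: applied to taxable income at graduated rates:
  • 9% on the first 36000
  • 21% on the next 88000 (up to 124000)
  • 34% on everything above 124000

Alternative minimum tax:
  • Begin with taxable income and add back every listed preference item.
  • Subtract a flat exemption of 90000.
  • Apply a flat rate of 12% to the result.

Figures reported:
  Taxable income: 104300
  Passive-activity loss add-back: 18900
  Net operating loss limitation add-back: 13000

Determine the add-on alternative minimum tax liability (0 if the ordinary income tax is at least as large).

0

Alternative minimum tax:
  Adjusted income: 104300 + 18900 + 13000 = 136200
  Less exemption 90000 → base 46200
  46200 × 12% = 5544

Ordinary income tax:
  36000 × 9% = 3240
  68300 × 21% = 14343
  → 17583

5544 ≤ 17583, so no add-on is due.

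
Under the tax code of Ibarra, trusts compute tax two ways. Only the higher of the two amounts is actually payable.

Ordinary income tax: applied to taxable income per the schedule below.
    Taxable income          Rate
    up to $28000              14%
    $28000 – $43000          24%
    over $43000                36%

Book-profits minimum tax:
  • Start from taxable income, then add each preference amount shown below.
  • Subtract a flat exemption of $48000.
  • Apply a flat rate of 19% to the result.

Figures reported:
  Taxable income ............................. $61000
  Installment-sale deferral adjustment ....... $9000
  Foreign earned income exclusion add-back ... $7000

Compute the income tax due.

Ordinary income tax:
  $28000 × 14% = $3920
  $15000 × 24% = $3600
  $18000 × 36% = $6480
  → $14000

Book-profits minimum tax:
  Adjusted income: $61000 + $9000 + $7000 = $77000
  Less exemption $48000 → base $29000
  $29000 × 19% = $5510

$14000 > $5510, so the ordinary income tax governs.

$14000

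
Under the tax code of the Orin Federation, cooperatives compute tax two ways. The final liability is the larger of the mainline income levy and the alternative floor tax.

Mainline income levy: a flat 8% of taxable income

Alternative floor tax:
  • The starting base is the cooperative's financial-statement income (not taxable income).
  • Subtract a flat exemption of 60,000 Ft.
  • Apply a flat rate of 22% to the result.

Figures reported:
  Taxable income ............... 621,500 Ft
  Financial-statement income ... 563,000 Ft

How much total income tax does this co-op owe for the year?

Alternative floor tax:
  Base (financial-statement income): 563,000 Ft
  Less exemption 60,000 Ft → base 503,000 Ft
  503,000 Ft × 22% = 110,660 Ft

Mainline income levy:
  621,500 Ft × 8% = 49,720 Ft

110,660 Ft > 49,720 Ft, so the alternative floor tax is the binding amount.

110,660 Ft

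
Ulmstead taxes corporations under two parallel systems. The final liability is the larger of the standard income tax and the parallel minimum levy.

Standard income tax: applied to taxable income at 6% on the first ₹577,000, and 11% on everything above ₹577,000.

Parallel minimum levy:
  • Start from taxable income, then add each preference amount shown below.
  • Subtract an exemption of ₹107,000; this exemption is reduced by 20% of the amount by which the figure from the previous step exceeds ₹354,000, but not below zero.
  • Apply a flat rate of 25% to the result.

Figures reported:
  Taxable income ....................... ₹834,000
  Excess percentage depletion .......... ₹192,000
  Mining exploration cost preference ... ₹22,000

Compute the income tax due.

₹262,000

Parallel minimum levy:
  Adjusted income: ₹834,000 + ₹192,000 + ₹22,000 = ₹1,048,000
  Exemption: 20% × (₹1,048,000 − ₹354,000) = ₹138,800 ≥ ₹107,000, so the exemption is fully phased out
  Base: ₹1,048,000 − ₹0 = ₹1,048,000
  ₹1,048,000 × 25% = ₹262,000

Standard income tax:
  ₹577,000 × 6% = ₹34,620
  ₹257,000 × 11% = ₹28,270
  → ₹62,890

₹262,000 > ₹62,890, so the parallel minimum levy is the binding amount.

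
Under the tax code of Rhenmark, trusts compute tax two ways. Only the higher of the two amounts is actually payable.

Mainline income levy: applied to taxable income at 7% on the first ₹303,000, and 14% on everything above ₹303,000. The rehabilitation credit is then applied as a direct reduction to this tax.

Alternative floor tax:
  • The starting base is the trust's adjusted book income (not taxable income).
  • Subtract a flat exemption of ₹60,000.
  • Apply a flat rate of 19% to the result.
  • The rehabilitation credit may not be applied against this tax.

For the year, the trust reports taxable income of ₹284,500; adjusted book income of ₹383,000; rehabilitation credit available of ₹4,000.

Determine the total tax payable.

Mainline income levy:
  ₹284,500 × 7% = ₹19,915
  Less rehabilitation credit ₹4,000 → ₹15,915

Alternative floor tax:
  Base (adjusted book income): ₹383,000
  Less exemption ₹60,000 → base ₹323,000
  ₹323,000 × 19% = ₹61,370

₹61,370 > ₹15,915, so the alternative floor tax is the binding amount.

₹61,370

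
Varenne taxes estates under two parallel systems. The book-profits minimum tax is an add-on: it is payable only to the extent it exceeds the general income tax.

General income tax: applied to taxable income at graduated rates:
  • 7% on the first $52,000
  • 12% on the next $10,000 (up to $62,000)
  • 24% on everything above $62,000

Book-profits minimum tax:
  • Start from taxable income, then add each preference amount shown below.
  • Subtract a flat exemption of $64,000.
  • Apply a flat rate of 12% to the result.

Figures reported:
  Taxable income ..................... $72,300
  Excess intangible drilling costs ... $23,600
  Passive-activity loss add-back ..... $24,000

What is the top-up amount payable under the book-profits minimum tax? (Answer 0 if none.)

Book-profits minimum tax:
  Adjusted income: $72,300 + $23,600 + $24,000 = $119,900
  Less exemption $64,000 → base $55,900
  $55,900 × 12% = $6,708

General income tax:
  $52,000 × 7% = $3,640
  $10,000 × 12% = $1,200
  $10,300 × 24% = $2,472
  → $7,312

$6,708 ≤ $7,312, so no add-on is due.

$0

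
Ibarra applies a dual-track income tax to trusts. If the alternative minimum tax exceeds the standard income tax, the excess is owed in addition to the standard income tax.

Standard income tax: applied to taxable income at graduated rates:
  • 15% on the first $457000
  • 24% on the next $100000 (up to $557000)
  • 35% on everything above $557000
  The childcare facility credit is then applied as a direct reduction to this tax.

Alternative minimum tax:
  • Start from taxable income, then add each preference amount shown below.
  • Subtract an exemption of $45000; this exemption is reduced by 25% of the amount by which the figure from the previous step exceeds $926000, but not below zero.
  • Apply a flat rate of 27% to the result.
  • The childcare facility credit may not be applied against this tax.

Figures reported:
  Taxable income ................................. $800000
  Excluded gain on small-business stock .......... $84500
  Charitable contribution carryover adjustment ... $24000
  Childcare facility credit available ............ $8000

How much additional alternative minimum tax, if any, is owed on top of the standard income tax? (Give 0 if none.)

Alternative minimum tax:
  Adjusted income: $800000 + $84500 + $24000 = $908500
  Exemption: $908500 ≤ $926000, so full $45000 applies
  Base: $908500 − $45000 = $863500
  $863500 × 27% = $233145

Standard income tax:
  $457000 × 15% = $68550
  $100000 × 24% = $24000
  $243000 × 35% = $85050
  → $177600
  Less childcare facility credit $8000 → $169600

Excess of alternative minimum tax over standard income tax: $233145 − $169600 = $63545.

$63545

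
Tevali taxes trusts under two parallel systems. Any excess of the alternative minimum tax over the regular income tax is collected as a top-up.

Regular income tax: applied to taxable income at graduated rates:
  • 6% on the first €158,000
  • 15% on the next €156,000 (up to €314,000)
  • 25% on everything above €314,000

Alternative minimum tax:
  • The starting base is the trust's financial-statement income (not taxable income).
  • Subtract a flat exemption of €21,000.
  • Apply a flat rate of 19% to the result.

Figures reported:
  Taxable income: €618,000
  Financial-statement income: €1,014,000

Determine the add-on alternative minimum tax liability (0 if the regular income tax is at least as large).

Alternative minimum tax:
  Base (financial-statement income): €1,014,000
  Less exemption €21,000 → base €993,000
  €993,000 × 19% = €188,670

Regular income tax:
  €158,000 × 6% = €9,480
  €156,000 × 15% = €23,400
  €304,000 × 25% = €76,000
  → €108,880

Excess of alternative minimum tax over regular income tax: €188,670 − €108,880 = €79,790.

€79,790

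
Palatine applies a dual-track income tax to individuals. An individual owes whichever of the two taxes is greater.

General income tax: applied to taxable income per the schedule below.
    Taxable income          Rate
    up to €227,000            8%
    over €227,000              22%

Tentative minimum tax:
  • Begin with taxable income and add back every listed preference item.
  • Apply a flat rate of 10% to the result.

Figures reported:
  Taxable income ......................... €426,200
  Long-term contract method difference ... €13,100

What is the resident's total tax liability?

€61,984

Tentative minimum tax:
  Adjusted income: €426,200 + €13,100 = €439,300
  €439,300 × 10% = €43,930

General income tax:
  €227,000 × 8% = €18,160
  €199,200 × 22% = €43,824
  → €61,984

€61,984 > €43,930, so the general income tax governs.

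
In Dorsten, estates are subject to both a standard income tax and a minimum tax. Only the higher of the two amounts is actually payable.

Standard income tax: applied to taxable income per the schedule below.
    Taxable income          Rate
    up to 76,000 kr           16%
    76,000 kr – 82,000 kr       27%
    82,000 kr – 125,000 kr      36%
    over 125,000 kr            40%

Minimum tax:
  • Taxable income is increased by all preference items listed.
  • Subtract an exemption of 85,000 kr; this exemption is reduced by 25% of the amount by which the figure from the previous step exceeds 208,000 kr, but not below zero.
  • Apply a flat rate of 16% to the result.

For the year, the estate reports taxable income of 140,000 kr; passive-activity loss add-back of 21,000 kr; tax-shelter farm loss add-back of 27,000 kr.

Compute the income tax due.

Minimum tax:
  Adjusted income: 140,000 kr + 21,000 kr + 27,000 kr = 188,000 kr
  Exemption: 188,000 kr ≤ 208,000 kr, so full 85,000 kr applies
  Base: 188,000 kr − 85,000 kr = 103,000 kr
  103,000 kr × 16% = 16,480 kr

Standard income tax:
  76,000 kr × 16% = 12,160 kr
  6,000 kr × 27% = 1,620 kr
  43,000 kr × 36% = 15,480 kr
  15,000 kr × 40% = 6,000 kr
  → 35,260 kr

35,260 kr > 16,480 kr, so the standard income tax governs.

35,260 kr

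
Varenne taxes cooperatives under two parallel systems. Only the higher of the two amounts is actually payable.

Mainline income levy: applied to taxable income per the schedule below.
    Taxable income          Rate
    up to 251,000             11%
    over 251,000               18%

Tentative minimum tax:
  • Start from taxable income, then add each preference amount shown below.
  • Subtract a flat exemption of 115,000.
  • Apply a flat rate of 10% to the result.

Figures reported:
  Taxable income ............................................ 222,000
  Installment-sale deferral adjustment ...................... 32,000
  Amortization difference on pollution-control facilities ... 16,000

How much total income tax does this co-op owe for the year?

24,420

Tentative minimum tax:
  Adjusted income: 222,000 + 32,000 + 16,000 = 270,000
  Less exemption 115,000 → base 155,000
  155,000 × 10% = 15,500

Mainline income levy:
  222,000 × 11% = 24,420

24,420 > 15,500, so the mainline income levy governs.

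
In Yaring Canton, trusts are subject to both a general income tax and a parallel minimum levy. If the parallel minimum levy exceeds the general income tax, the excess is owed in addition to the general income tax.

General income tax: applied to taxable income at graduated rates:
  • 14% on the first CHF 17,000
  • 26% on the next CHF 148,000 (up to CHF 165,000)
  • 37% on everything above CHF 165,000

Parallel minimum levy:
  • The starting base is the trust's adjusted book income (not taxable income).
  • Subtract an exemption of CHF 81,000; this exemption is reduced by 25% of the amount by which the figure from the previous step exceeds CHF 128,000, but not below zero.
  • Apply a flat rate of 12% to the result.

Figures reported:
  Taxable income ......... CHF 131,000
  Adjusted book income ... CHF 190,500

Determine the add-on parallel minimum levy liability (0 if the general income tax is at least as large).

General income tax:
  CHF 17,000 × 14% = CHF 2,380
  CHF 114,000 × 26% = CHF 29,640
  → CHF 32,020

Parallel minimum levy:
  Base (adjusted book income): CHF 190,500
  Exemption: CHF 81,000 − 25% × (CHF 190,500 − CHF 128,000) = CHF 81,000 − CHF 15,625 = CHF 65,375
  Base: CHF 190,500 − CHF 65,375 = CHF 125,125
  CHF 125,125 × 12% = CHF 15,015

CHF 15,015 ≤ CHF 32,020, so no add-on is due.

CHF 0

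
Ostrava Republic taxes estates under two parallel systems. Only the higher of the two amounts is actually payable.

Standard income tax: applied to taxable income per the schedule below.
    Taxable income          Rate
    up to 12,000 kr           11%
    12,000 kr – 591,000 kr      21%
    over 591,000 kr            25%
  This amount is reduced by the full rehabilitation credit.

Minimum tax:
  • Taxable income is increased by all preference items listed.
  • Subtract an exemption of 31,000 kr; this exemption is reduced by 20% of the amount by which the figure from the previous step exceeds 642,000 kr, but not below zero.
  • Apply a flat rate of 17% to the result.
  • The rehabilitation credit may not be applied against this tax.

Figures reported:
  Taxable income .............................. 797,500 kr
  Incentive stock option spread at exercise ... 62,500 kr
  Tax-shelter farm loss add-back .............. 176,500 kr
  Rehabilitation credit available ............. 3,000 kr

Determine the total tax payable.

176,205 kr

Standard income tax:
  12,000 kr × 11% = 1,320 kr
  579,000 kr × 21% = 121,590 kr
  206,500 kr × 25% = 51,625 kr
  → 174,535 kr
  Less rehabilitation credit 3,000 kr → 171,535 kr

Minimum tax:
  Adjusted income: 797,500 kr + 62,500 kr + 176,500 kr = 1,036,500 kr
  Exemption: 20% × (1,036,500 kr − 642,000 kr) = 78,900 kr ≥ 31,000 kr, so the exemption is fully phased out
  Base: 1,036,500 kr − 0 kr = 1,036,500 kr
  1,036,500 kr × 17% = 176,205 kr

176,205 kr > 171,535 kr, so the minimum tax is the binding amount.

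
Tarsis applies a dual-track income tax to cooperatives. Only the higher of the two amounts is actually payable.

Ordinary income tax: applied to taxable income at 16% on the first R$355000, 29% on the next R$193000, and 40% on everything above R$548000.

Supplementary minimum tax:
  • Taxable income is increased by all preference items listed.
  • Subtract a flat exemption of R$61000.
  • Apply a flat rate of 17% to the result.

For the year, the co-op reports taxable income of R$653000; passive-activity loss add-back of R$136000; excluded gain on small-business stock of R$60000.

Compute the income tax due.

Supplementary minimum tax:
  Adjusted income: R$653000 + R$136000 + R$60000 = R$849000
  Less exemption R$61000 → base R$788000
  R$788000 × 17% = R$133960

Ordinary income tax:
  R$355000 × 16% = R$56800
  R$193000 × 29% = R$55970
  R$105000 × 40% = R$42000
  → R$154770

R$154770 > R$133960, so the ordinary income tax governs.

R$154770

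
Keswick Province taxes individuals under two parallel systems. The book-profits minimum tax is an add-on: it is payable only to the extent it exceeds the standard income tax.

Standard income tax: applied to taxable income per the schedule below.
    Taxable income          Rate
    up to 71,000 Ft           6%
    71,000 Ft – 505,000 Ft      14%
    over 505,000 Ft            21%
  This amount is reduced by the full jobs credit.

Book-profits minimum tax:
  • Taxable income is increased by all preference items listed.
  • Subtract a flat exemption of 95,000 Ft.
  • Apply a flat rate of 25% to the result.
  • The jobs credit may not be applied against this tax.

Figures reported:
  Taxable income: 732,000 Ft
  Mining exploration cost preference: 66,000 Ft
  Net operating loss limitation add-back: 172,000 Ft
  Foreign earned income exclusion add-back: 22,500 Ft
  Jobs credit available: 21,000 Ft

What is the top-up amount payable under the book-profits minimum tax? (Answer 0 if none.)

Book-profits minimum tax:
  Adjusted income: 732,000 Ft + 66,000 Ft + 172,000 Ft + 22,500 Ft = 992,500 Ft
  Less exemption 95,000 Ft → base 897,500 Ft
  897,500 Ft × 25% = 224,375 Ft

Standard income tax:
  71,000 Ft × 6% = 4,260 Ft
  434,000 Ft × 14% = 60,760 Ft
  227,000 Ft × 21% = 47,670 Ft
  → 112,690 Ft
  Less jobs credit 21,000 Ft → 91,690 Ft

Excess of book-profits minimum tax over standard income tax: 224,375 Ft − 91,690 Ft = 132,685 Ft.

132,685 Ft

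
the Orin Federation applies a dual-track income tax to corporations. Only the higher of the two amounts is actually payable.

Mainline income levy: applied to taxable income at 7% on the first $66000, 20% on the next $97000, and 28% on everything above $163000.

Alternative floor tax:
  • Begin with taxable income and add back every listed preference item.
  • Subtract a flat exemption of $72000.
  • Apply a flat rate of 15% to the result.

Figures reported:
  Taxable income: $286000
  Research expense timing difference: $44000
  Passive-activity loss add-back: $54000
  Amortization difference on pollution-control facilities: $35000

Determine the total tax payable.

Alternative floor tax:
  Adjusted income: $286000 + $44000 + $54000 + $35000 = $419000
  Less exemption $72000 → base $347000
  $347000 × 15% = $52050

Mainline income levy:
  $66000 × 7% = $4620
  $97000 × 20% = $19400
  $123000 × 28% = $34440
  → $58460

$58460 > $52050, so the mainline income levy governs.

$58460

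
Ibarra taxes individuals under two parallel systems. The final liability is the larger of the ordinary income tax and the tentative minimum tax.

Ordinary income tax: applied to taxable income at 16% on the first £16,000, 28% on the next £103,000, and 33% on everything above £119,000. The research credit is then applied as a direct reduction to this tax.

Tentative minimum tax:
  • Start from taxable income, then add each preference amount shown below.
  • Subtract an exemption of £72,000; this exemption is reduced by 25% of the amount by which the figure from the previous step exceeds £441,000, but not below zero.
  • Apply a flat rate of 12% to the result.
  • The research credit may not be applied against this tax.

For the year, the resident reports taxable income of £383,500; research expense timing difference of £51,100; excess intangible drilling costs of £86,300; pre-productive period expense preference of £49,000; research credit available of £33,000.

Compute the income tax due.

Tentative minimum tax:
  Adjusted income: £383,500 + £51,100 + £86,300 + £49,000 = £569,900
  Exemption: £72,000 − 25% × (£569,900 − £441,000) = £72,000 − £32,225 = £39,775
  Base: £569,900 − £39,775 = £530,125
  £530,125 × 12% = £63,615

Ordinary income tax:
  £16,000 × 16% = £2,560
  £103,000 × 28% = £28,840
  £264,500 × 33% = £87,285
  → £118,685
  Less research credit £33,000 → £85,685

£85,685 > £63,615, so the ordinary income tax governs.

£85,685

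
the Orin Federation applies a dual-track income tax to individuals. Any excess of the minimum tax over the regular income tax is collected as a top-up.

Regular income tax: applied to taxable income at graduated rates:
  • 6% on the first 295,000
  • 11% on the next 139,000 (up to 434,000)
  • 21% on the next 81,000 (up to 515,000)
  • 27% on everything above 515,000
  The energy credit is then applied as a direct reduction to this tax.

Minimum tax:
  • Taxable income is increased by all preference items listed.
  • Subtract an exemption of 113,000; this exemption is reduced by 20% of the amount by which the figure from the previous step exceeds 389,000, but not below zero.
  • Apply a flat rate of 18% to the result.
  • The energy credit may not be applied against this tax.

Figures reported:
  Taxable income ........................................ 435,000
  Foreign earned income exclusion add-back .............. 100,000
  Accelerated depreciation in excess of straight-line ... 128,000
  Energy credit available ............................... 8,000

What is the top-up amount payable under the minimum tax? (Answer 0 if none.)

Minimum tax:
  Adjusted income: 435,000 + 100,000 + 128,000 = 663,000
  Exemption: 113,000 − 20% × (663,000 − 389,000) = 113,000 − 54,800 = 58,200
  Base: 663,000 − 58,200 = 604,800
  604,800 × 18% = 108,864

Regular income tax:
  295,000 × 6% = 17,700
  139,000 × 11% = 15,290
  1,000 × 21% = 210
  → 33,200
  Less energy credit 8,000 → 25,200

Excess of minimum tax over regular income tax: 108,864 − 25,200 = 83,664.

83,664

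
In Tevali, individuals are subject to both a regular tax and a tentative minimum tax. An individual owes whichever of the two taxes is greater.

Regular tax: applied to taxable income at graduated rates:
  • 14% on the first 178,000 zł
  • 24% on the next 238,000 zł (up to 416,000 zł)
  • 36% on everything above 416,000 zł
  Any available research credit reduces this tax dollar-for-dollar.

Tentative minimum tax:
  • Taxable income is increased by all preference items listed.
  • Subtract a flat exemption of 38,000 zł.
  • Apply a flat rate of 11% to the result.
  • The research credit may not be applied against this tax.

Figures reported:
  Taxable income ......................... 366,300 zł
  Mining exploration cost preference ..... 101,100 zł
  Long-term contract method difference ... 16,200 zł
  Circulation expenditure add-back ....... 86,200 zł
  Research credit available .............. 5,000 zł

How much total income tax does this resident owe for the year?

65,112 zł

Tentative minimum tax:
  Adjusted income: 366,300 zł + 101,100 zł + 16,200 zł + 86,200 zł = 569,800 zł
  Less exemption 38,000 zł → base 531,800 zł
  531,800 zł × 11% = 58,498 zł

Regular tax:
  178,000 zł × 14% = 24,920 zł
  188,300 zł × 24% = 45,192 zł
  → 70,112 zł
  Less research credit 5,000 zł → 65,112 zł

65,112 zł > 58,498 zł, so the regular tax governs.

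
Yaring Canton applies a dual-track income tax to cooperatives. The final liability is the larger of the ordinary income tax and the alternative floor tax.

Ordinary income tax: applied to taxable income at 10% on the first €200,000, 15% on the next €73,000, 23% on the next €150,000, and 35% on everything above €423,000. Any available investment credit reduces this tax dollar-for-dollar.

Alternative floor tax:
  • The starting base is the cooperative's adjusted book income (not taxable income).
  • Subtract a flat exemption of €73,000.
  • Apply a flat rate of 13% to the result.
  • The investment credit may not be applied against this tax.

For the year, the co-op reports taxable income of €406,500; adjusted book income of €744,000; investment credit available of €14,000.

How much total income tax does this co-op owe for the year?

€87,230

Ordinary income tax:
  €200,000 × 10% = €20,000
  €73,000 × 15% = €10,950
  €133,500 × 23% = €30,705
  → €61,655
  Less investment credit €14,000 → €47,655

Alternative floor tax:
  Base (adjusted book income): €744,000
  Less exemption €73,000 → base €671,000
  €671,000 × 13% = €87,230

€87,230 > €47,655, so the alternative floor tax is the binding amount.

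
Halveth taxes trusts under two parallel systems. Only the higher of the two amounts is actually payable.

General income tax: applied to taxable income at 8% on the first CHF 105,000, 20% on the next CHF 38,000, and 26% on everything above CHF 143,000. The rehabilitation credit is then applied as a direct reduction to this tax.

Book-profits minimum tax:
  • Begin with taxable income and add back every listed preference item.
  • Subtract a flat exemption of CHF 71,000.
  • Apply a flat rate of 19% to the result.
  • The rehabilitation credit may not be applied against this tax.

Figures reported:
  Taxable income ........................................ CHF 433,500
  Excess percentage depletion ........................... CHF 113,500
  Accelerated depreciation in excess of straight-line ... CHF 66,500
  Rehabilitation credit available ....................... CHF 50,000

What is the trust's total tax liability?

General income tax:
  CHF 105,000 × 8% = CHF 8,400
  CHF 38,000 × 20% = CHF 7,600
  CHF 290,500 × 26% = CHF 75,530
  → CHF 91,530
  Less rehabilitation credit CHF 50,000 → CHF 41,530

Book-profits minimum tax:
  Adjusted income: CHF 433,500 + CHF 113,500 + CHF 66,500 = CHF 613,500
  Less exemption CHF 71,000 → base CHF 542,500
  CHF 542,500 × 19% = CHF 103,075

CHF 103,075 > CHF 41,530, so the book-profits minimum tax is the binding amount.

CHF 103,075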